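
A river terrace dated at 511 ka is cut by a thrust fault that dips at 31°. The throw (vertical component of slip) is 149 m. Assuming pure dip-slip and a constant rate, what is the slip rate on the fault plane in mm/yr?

0.566 mm/yr

dip-slip = throw / sin(dip) = 149 m / sin(31°) = 289.3 m
rate = 289.3 m / 511 ka = 0.000566 m/yr = 0.566 mm/yr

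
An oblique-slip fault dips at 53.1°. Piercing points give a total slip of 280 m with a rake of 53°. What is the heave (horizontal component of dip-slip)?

dip-slip = net slip × sin(rake) = 280 m × sin(53°) = 223.6 m
heave = dip-slip × cos(dip) = 223.6 × cos(53.1°) = 134 m

134 m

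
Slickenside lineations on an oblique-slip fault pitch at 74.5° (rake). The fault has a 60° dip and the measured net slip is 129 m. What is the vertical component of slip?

dip-slip = net slip × sin(rake) = 129 m × sin(74.5°) = 124.3 m
throw = dip-slip × sin(dip) = 124.3 × sin(60°) = 108 m

108 m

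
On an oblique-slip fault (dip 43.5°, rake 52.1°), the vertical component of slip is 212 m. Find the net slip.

390 m

dip-slip = throw / sin(dip) = 212 / sin(43.5°) = 308 m
net slip = dip-slip / sin(rake) = 308 / sin(52.1°) = 390 m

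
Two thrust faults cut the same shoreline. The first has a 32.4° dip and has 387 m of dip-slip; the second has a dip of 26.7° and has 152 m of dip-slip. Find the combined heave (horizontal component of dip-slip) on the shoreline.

heave_A = 387 × cos(32.4°) = 326.8 m
heave_B = 152 × cos(26.7°) = 135.8 m
total = 326.8 + 135.8 = 463 m

463 m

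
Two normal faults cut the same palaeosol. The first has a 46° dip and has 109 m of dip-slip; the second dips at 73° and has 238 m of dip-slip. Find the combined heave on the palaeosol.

145 m

heave_A = 109 × cos(46°) = 75.72 m
heave_B = 238 × cos(73°) = 69.58 m
total = 75.72 + 69.58 = 145 m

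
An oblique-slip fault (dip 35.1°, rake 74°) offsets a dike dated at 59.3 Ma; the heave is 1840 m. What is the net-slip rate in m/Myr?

39.5 m/Myr

dip-slip = heave / cos(dip) = 1840 / cos(35.1°) = 2249 m
net slip = dip-slip / sin(rake) = 2249 / sin(74°) = 2340 m
rate = 2340 m / 59.3 Ma = 0.0000395 m/yr = 39.5 m/Myr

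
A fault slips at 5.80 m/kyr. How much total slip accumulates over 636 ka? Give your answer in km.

slip = rate × time = 5.80 m/kyr × 636 ka = 3690 m = 3.69 km

3.69 km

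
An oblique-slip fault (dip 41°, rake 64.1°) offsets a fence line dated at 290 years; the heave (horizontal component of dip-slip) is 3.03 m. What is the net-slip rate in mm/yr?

15.4 mm/yr

dip-slip = heave / cos(dip) = 3.03 / cos(41°) = 4.015 m
net slip = dip-slip / sin(rake) = 4.015 / sin(64.1°) = 4.463 m
rate = 4.463 m / 290 years = 0.0154 m/yr = 15.4 mm/yr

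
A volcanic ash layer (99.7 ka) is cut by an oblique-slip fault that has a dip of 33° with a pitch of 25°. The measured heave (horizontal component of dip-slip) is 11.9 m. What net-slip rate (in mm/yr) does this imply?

dip-slip = heave / cos(dip) = 11.9 / cos(33°) = 14.19 m
net slip = dip-slip / sin(rake) = 14.19 / sin(25°) = 33.57 m
rate = 33.57 m / 99.7 ka = 0.000337 m/yr = 0.337 mm/yr

0.337 mm/yr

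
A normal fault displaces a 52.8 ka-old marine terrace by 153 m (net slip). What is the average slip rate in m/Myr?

2900 m/Myr

rate = 153 m / 52.8 ka = 0.00290 m/yr = 2900 m/Myr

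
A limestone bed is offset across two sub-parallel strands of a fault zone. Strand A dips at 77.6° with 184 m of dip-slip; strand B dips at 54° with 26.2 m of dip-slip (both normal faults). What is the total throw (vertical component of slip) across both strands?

201 m

throw_A = 184 × sin(77.6°) = 179.7 m
throw_B = 26.2 × sin(54°) = 21.20 m
total = 179.7 + 21.20 = 201 m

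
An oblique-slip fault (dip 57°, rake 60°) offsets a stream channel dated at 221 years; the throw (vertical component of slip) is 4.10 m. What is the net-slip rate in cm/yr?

dip-slip = throw / sin(dip) = 4.10 / sin(57°) = 4.889 m
net slip = dip-slip / sin(rake) = 4.889 / sin(60°) = 5.645 m
rate = 5.645 m / 221 years = 0.0255 m/yr = 2.55 cm/yr

2.55 cm/yr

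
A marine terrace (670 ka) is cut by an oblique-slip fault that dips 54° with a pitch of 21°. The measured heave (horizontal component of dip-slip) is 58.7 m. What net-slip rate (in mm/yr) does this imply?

0.416 mm/yr

dip-slip = heave / cos(dip) = 58.7 / cos(54°) = 99.87 m
net slip = dip-slip / sin(rake) = 99.87 / sin(21°) = 278.7 m
rate = 278.7 m / 670 ka = 0.000416 m/yr = 0.416 mm/yr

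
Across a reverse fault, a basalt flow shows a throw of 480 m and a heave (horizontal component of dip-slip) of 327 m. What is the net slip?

net slip = √(throw² + heave²) = √(480² + 327²) = 581 m

581 m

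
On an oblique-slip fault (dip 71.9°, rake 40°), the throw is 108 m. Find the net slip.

177 m

dip-slip = throw / sin(dip) = 108 / sin(71.9°) = 113.6 m
net slip = dip-slip / sin(rake) = 113.6 / sin(40°) = 177 m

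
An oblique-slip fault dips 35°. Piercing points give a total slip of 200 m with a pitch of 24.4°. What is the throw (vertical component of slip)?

47.4 m

dip-slip = net slip × sin(rake) = 200 m × sin(24.4°) = 82.62 m
throw = dip-slip × sin(dip) = 82.62 × sin(35°) = 47.4 m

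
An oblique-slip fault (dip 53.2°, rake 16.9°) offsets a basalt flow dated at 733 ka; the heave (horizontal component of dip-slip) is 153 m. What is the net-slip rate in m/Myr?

dip-slip = heave / cos(dip) = 153 / cos(53.2°) = 255.4 m
net slip = dip-slip / sin(rake) = 255.4 / sin(16.9°) = 878.6 m
rate = 878.6 m / 733 ka = 0.00120 m/yr = 1200 m/Myr

1200 m/Myr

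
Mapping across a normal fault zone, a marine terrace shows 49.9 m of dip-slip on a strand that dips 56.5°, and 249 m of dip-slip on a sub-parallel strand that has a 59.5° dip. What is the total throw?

throw_A = 49.9 × sin(56.5°) = 41.61 m
throw_B = 249 × sin(59.5°) = 214.5 m
total = 41.61 + 214.5 = 256 m

256 m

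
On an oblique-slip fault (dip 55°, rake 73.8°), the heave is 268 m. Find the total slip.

dip-slip = heave / cos(dip) = 268 / cos(55°) = 467.2 m
net slip = dip-slip / sin(rake) = 467.2 / sin(73.8°) = 487 m

487 m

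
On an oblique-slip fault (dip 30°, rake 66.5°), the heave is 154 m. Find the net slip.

dip-slip = heave / cos(dip) = 154 / cos(30°) = 177.8 m
net slip = dip-slip / sin(rake) = 177.8 / sin(66.5°) = 194 m

194 m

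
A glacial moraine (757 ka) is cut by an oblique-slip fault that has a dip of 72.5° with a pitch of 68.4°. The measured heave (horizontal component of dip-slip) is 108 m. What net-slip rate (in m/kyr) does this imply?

dip-slip = heave / cos(dip) = 108 / cos(72.5°) = 359.2 m
net slip = dip-slip / sin(rake) = 359.2 / sin(68.4°) = 386.3 m
rate = 386.3 m / 757 ka = 0.000510 m/yr = 0.510 m/kyr

0.510 m/kyr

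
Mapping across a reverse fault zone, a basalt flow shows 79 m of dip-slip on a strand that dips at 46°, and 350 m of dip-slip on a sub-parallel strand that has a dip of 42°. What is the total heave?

315 m

heave_A = 79 × cos(46°) = 54.88 m
heave_B = 350 × cos(42°) = 260.1 m
total = 54.88 + 260.1 = 315 m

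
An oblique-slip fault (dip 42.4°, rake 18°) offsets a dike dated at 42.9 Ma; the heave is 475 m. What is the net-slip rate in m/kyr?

0.0485 m/kyr

dip-slip = heave / cos(dip) = 475 / cos(42.4°) = 643.2 m
net slip = dip-slip / sin(rake) = 643.2 / sin(18°) = 2082 m
rate = 2082 m / 42.9 Ma = 0.0000485 m/yr = 0.0485 m/kyr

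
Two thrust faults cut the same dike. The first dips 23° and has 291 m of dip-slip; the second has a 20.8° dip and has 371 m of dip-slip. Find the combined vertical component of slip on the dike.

245 m

throw_A = 291 × sin(23°) = 113.7 m
throw_B = 371 × sin(20.8°) = 131.7 m
total = 113.7 + 131.7 = 245 m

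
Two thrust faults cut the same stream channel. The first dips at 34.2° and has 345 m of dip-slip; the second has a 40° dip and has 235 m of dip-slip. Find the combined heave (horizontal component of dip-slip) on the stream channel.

heave_A = 345 × cos(34.2°) = 285.3 m
heave_B = 235 × cos(40°) = 180 m
total = 285.3 + 180 = 465 m

465 m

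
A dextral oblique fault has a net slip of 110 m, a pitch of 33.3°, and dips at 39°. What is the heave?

dip-slip = net slip × sin(rake) = 110 m × sin(33.3°) = 60.39 m
heave = dip-slip × cos(dip) = 60.39 × cos(39°) = 46.9 m

46.9 m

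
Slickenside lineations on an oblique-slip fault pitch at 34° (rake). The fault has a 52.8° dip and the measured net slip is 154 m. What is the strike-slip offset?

strike-slip = net slip × cos(rake) = 154 m × cos(34°) = 128 m

128 m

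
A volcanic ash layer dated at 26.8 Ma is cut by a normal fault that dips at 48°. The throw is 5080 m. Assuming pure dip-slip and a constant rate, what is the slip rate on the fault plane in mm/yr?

0.255 mm/yr

dip-slip = throw / sin(dip) = 5080 m / sin(48°) = 6836 m
rate = 6836 m / 26.8 Ma = 0.000255 m/yr = 0.255 mm/yr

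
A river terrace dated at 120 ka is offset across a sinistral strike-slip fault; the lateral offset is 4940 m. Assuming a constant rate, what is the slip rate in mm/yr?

41.2 mm/yr

rate = 4940 m / 120 ka = 0.0412 m/yr = 41.2 mm/yr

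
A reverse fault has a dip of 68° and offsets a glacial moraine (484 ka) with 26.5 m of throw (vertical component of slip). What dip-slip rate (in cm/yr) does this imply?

0.00591 cm/yr

dip-slip = throw / sin(dip) = 26.5 m / sin(68°) = 28.58 m
rate = 28.58 m / 484 ka = 0.0000591 m/yr = 0.00591 cm/yr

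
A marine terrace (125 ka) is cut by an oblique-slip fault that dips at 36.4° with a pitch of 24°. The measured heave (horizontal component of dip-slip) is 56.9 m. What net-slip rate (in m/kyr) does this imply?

1.39 m/kyr

dip-slip = heave / cos(dip) = 56.9 / cos(36.4°) = 70.69 m
net slip = dip-slip / sin(rake) = 70.69 / sin(24°) = 173.8 m
rate = 173.8 m / 125 ka = 0.00139 m/yr = 1.39 m/kyr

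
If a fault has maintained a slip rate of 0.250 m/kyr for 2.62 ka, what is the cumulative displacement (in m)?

slip = rate × time = 0.250 m/kyr × 2.62 ka = 0.655 m

0.655 m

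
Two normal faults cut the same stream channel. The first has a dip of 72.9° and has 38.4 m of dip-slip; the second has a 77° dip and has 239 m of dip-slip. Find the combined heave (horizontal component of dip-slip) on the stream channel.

heave_A = 38.4 × cos(72.9°) = 11.29 m
heave_B = 239 × cos(77°) = 53.76 m
total = 11.29 + 53.76 = 65.1 m

65.1 m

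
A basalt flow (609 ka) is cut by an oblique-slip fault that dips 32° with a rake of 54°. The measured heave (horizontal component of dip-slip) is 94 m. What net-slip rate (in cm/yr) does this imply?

dip-slip = heave / cos(dip) = 94 / cos(32°) = 110.8 m
net slip = dip-slip / sin(rake) = 110.8 / sin(54°) = 137 m
rate = 137 m / 609 ka = 0.000225 m/yr = 0.0225 cm/yr

0.0225 cm/yr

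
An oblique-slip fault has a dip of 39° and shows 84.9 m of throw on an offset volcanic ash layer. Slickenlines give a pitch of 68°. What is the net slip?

146 m

dip-slip = throw / sin(dip) = 84.9 / sin(39°) = 134.9 m
net slip = dip-slip / sin(rake) = 134.9 / sin(68°) = 146 m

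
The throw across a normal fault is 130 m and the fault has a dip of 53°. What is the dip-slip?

163 m

dip-slip = throw / sin(dip) = 130 / sin(53°) = 163 m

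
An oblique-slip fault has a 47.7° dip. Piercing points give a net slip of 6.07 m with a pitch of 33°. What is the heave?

2.22 m

dip-slip = net slip × sin(rake) = 6.07 m × sin(33°) = 3.306 m
heave = dip-slip × cos(dip) = 3.306 × cos(47.7°) = 2.22 m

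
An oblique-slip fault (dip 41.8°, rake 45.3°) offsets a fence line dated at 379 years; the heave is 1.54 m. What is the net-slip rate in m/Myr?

7670 m/Myr

dip-slip = heave / cos(dip) = 1.54 / cos(41.8°) = 2.066 m
net slip = dip-slip / sin(rake) = 2.066 / sin(45.3°) = 2.906 m
rate = 2.906 m / 379 years = 0.00767 m/yr = 7670 m/Myr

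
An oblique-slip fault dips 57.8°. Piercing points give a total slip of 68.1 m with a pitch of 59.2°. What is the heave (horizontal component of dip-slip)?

dip-slip = net slip × sin(rake) = 68.1 m × sin(59.2°) = 58.50 m
heave = dip-slip × cos(dip) = 58.50 × cos(57.8°) = 31.2 m

31.2 m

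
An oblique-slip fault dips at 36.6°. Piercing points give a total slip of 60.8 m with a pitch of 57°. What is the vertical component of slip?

dip-slip = net slip × sin(rake) = 60.8 m × sin(57°) = 50.99 m
throw = dip-slip × sin(dip) = 50.99 × sin(36.6°) = 30.4 m

30.4 m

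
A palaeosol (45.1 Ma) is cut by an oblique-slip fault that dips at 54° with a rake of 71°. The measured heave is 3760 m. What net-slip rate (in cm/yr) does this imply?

0.0150 cm/yr

dip-slip = heave / cos(dip) = 3760 / cos(54°) = 6397 m
net slip = dip-slip / sin(rake) = 6397 / sin(71°) = 6765 m
rate = 6765 m / 45.1 Ma = 0.000150 m/yr = 0.0150 cm/yr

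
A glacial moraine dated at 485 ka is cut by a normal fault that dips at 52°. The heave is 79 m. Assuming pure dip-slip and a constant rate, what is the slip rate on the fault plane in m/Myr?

265 m/Myr

dip-slip = heave / cos(dip) = 79 m / cos(52°) = 128.3 m
rate = 128.3 m / 485 ka = 0.000265 m/yr = 265 m/Myr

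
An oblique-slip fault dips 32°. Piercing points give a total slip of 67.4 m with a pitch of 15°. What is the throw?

dip-slip = net slip × sin(rake) = 67.4 m × sin(15°) = 17.44 m
throw = dip-slip × sin(dip) = 17.44 × sin(32°) = 9.24 m

9.24 m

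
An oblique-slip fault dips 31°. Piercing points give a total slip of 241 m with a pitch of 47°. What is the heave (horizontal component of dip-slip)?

151 m

dip-slip = net slip × sin(rake) = 241 m × sin(47°) = 176.3 m
heave = dip-slip × cos(dip) = 176.3 × cos(31°) = 151 m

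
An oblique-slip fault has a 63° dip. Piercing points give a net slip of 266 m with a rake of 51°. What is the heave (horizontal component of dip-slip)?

93.8 m

dip-slip = net slip × sin(rake) = 266 m × sin(51°) = 206.7 m
heave = dip-slip × cos(dip) = 206.7 × cos(63°) = 93.8 m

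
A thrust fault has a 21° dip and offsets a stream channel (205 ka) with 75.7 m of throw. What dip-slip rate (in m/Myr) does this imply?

1030 m/Myr

dip-slip = throw / sin(dip) = 75.7 m / sin(21°) = 211.2 m
rate = 211.2 m / 205 ka = 0.00103 m/yr = 1030 m/Myr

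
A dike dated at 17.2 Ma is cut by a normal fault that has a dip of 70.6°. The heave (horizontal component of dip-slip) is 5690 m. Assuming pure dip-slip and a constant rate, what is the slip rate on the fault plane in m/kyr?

0.996 m/kyr

dip-slip = heave / cos(dip) = 5690 m / cos(70.6°) = 17130 m
rate = 17130 m / 17.2 Ma = 0.000996 m/yr = 0.996 m/kyr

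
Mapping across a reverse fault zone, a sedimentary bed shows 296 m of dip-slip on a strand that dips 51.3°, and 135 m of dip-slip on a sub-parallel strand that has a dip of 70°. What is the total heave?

heave_A = 296 × cos(51.3°) = 185.1 m
heave_B = 135 × cos(70°) = 46.17 m
total = 185.1 + 46.17 = 231 m

231 m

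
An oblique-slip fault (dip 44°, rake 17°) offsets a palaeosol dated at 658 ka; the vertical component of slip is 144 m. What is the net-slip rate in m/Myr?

1080 m/Myr

dip-slip = throw / sin(dip) = 144 / sin(44°) = 207.3 m
net slip = dip-slip / sin(rake) = 207.3 / sin(17°) = 709 m
rate = 709 m / 658 ka = 0.00108 m/yr = 1080 m/Myr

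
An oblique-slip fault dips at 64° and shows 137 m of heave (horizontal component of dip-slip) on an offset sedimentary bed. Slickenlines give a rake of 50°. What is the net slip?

408 m

dip-slip = heave / cos(dip) = 137 / cos(64°) = 312.5 m
net slip = dip-slip / sin(rake) = 312.5 / sin(50°) = 408 m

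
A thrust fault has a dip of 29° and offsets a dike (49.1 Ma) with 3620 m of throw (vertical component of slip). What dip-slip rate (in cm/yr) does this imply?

dip-slip = throw / sin(dip) = 3620 m / sin(29°) = 7467 m
rate = 7467 m / 49.1 Ma = 0.000152 m/yr = 0.0152 cm/yr

0.0152 cm/yr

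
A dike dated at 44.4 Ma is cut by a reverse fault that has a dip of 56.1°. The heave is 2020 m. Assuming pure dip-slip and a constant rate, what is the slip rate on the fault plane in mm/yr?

0.0816 mm/yr

dip-slip = heave / cos(dip) = 2020 m / cos(56.1°) = 3622 m
rate = 3622 m / 44.4 Ma = 0.0000816 m/yr = 0.0816 mm/yr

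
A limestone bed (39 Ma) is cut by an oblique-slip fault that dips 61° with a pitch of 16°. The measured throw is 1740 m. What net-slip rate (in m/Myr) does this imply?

185 m/Myr

dip-slip = throw / sin(dip) = 1740 / sin(61°) = 1989 m
net slip = dip-slip / sin(rake) = 1989 / sin(16°) = 7218 m
rate = 7218 m / 39 Ma = 0.000185 m/yr = 185 m/Myr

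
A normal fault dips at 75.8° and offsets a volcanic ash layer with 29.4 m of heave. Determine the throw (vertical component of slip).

throw = heave × tan(dip) = 29.4 × tan(75.8°) = 116 m

116 m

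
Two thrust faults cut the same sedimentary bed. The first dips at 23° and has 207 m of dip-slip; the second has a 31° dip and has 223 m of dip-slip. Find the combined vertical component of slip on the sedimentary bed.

throw_A = 207 × sin(23°) = 80.88 m
throw_B = 223 × sin(31°) = 114.9 m
total = 80.88 + 114.9 = 196 m

196 m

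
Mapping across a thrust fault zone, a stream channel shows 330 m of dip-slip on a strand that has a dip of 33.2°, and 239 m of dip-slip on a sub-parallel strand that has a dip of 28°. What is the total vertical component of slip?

293 m

throw_A = 330 × sin(33.2°) = 180.7 m
throw_B = 239 × sin(28°) = 112.2 m
total = 180.7 + 112.2 = 293 m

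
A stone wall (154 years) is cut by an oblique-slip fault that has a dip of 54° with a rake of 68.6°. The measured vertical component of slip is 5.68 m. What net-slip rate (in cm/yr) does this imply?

4.90 cm/yr

dip-slip = throw / sin(dip) = 5.68 / sin(54°) = 7.021 m
net slip = dip-slip / sin(rake) = 7.021 / sin(68.6°) = 7.541 m
rate = 7.541 m / 154 years = 0.0490 m/yr = 4.90 cm/yr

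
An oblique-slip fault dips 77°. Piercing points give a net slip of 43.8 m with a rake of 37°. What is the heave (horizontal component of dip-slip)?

dip-slip = net slip × sin(rake) = 43.8 m × sin(37°) = 26.36 m
heave = dip-slip × cos(dip) = 26.36 × cos(77°) = 5.93 m

5.93 m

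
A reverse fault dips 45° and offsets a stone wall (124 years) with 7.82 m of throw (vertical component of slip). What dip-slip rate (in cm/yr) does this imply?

dip-slip = throw / sin(dip) = 7.82 m / sin(45°) = 11.06 m
rate = 11.06 m / 124 years = 0.0892 m/yr = 8.92 cm/yr

8.92 cm/yr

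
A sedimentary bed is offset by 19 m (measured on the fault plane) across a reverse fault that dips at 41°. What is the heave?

heave = dip-slip × cos(dip) = 19 m × cos(41°) = 14.3 m

14.3 m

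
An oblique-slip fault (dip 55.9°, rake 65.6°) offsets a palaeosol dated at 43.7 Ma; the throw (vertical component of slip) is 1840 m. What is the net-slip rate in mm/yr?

dip-slip = throw / sin(dip) = 1840 / sin(55.9°) = 2222 m
net slip = dip-slip / sin(rake) = 2222 / sin(65.6°) = 2440 m
rate = 2440 m / 43.7 Ma = 0.0000558 m/yr = 0.0558 mm/yr

0.0558 mm/yr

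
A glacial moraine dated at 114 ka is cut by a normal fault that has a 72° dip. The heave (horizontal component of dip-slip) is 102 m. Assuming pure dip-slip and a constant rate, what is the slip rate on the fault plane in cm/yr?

0.290 cm/yr

dip-slip = heave / cos(dip) = 102 m / cos(72°) = 330.1 m
rate = 330.1 m / 114 ka = 0.00290 m/yr = 0.290 cm/yr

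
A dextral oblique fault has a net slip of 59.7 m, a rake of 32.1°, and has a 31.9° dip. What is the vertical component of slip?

16.8 m

dip-slip = net slip × sin(rake) = 59.7 m × sin(32.1°) = 31.72 m
throw = dip-slip × sin(dip) = 31.72 × sin(31.9°) = 16.8 m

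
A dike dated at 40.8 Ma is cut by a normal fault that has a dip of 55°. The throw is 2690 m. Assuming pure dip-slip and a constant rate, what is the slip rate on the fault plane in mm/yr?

0.0805 mm/yr

dip-slip = throw / sin(dip) = 2690 m / sin(55°) = 3284 m
rate = 3284 m / 40.8 Ma = 0.0000805 m/yr = 0.0805 mm/yr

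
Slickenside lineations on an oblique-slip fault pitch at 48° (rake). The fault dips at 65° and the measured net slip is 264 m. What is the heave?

82.9 m

dip-slip = net slip × sin(rake) = 264 m × sin(48°) = 196.2 m
heave = dip-slip × cos(dip) = 196.2 × cos(65°) = 82.9 m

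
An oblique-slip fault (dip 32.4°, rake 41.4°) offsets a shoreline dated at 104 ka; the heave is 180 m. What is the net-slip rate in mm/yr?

3.10 mm/yr

dip-slip = heave / cos(dip) = 180 / cos(32.4°) = 213.2 m
net slip = dip-slip / sin(rake) = 213.2 / sin(41.4°) = 322.4 m
rate = 322.4 m / 104 ka = 0.00310 m/yr = 3.10 mm/yr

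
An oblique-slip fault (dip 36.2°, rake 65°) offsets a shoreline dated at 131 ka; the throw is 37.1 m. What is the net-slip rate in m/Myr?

529 m/Myr

dip-slip = throw / sin(dip) = 37.1 / sin(36.2°) = 62.82 m
net slip = dip-slip / sin(rake) = 62.82 / sin(65°) = 69.31 m
rate = 69.31 m / 131 ka = 0.000529 m/yr = 529 m/Myr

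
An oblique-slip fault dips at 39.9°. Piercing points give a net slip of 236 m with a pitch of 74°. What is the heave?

dip-slip = net slip × sin(rake) = 236 m × sin(74°) = 226.9 m
heave = dip-slip × cos(dip) = 226.9 × cos(39.9°) = 174 m

174 m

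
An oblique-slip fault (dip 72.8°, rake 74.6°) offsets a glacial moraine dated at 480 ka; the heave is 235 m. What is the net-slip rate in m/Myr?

1720 m/Myr

dip-slip = heave / cos(dip) = 235 / cos(72.8°) = 794.7 m
net slip = dip-slip / sin(rake) = 794.7 / sin(74.6°) = 824.3 m
rate = 824.3 m / 480 ka = 0.00172 m/yr = 1720 m/Myr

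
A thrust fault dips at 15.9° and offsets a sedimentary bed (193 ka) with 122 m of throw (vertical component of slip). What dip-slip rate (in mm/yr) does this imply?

2.31 mm/yr

dip-slip = throw / sin(dip) = 122 m / sin(15.9°) = 445.3 m
rate = 445.3 m / 193 ka = 0.00231 m/yr = 2.31 mm/yr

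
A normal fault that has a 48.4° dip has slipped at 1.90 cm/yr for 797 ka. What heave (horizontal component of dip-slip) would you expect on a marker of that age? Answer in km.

dip-slip = rate × time = 1.90 cm/yr × 797 ka = 15140 m
heave = dip-slip × cos(dip) = 15140 × cos(48.4°) = 10100 m = 10.1 km

10.1 km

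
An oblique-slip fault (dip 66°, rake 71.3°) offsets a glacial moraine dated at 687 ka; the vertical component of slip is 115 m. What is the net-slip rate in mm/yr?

dip-slip = throw / sin(dip) = 115 / sin(66°) = 125.9 m
net slip = dip-slip / sin(rake) = 125.9 / sin(71.3°) = 132.9 m
rate = 132.9 m / 687 ka = 0.000193 m/yr = 0.193 mm/yr

0.193 mm/yr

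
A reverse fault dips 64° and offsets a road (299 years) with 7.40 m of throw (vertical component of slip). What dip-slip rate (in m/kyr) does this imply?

dip-slip = throw / sin(dip) = 7.40 m / sin(64°) = 8.233 m
rate = 8.233 m / 299 years = 0.0275 m/yr = 27.5 m/kyr

27.5 m/kyr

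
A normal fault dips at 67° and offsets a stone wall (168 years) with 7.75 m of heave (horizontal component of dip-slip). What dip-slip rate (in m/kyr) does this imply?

118 m/kyr

dip-slip = heave / cos(dip) = 7.75 m / cos(67°) = 19.83 m
rate = 19.83 m / 168 years = 0.118 m/yr = 118 m/kyr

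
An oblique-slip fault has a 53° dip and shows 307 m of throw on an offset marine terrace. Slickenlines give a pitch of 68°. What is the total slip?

415 m

dip-slip = throw / sin(dip) = 307 / sin(53°) = 384.4 m
net slip = dip-slip / sin(rake) = 384.4 / sin(68°) = 415 m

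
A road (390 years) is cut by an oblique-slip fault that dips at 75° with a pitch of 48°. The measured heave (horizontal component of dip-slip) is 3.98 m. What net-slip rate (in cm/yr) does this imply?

5.31 cm/yr

dip-slip = heave / cos(dip) = 3.98 / cos(75°) = 15.38 m
net slip = dip-slip / sin(rake) = 15.38 / sin(48°) = 20.69 m
rate = 20.69 m / 390 years = 0.0531 m/yr = 5.31 cm/yr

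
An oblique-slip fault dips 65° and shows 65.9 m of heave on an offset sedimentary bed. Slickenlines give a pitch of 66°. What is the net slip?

dip-slip = heave / cos(dip) = 65.9 / cos(65°) = 155.9 m
net slip = dip-slip / sin(rake) = 155.9 / sin(66°) = 171 m

171 m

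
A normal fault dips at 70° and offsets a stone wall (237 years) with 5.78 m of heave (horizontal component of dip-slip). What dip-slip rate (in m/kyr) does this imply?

dip-slip = heave / cos(dip) = 5.78 m / cos(70°) = 16.90 m
rate = 16.90 m / 237 years = 0.0713 m/yr = 71.3 m/kyr

71.3 m/kyr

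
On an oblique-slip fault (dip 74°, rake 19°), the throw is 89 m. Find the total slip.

284 m

dip-slip = throw / sin(dip) = 89 / sin(74°) = 92.59 m
net slip = dip-slip / sin(rake) = 92.59 / sin(19°) = 284 m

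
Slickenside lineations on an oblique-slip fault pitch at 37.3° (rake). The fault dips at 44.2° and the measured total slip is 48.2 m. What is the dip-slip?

29.2 m

dip-slip = net slip × sin(rake) = 48.2 m × sin(37.3°) = 29.2 m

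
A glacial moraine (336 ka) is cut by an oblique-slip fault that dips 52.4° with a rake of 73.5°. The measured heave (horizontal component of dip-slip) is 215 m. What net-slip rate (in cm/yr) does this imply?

dip-slip = heave / cos(dip) = 215 / cos(52.4°) = 352.4 m
net slip = dip-slip / sin(rake) = 352.4 / sin(73.5°) = 367.5 m
rate = 367.5 m / 336 ka = 0.00109 m/yr = 0.109 cm/yr

0.109 cm/yr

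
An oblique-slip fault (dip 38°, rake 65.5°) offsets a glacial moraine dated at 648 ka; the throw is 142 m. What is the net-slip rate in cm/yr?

0.0391 cm/yr

dip-slip = throw / sin(dip) = 142 / sin(38°) = 230.6 m
net slip = dip-slip / sin(rake) = 230.6 / sin(65.5°) = 253.5 m
rate = 253.5 m / 648 ka = 0.000391 m/yr = 0.0391 cm/yr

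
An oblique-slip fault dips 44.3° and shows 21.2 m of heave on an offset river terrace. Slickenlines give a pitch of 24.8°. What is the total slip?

70.6 m

dip-slip = heave / cos(dip) = 21.2 / cos(44.3°) = 29.62 m
net slip = dip-slip / sin(rake) = 29.62 / sin(24.8°) = 70.6 m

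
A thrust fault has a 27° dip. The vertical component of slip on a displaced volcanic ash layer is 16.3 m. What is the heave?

32 m

heave = throw / tan(dip) = 16.3 / tan(27°) = 32 m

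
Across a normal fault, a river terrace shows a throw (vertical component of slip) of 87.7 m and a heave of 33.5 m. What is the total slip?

93.9 m

net slip = √(throw² + heave²) = √(87.7² + 33.5²) = 93.9 m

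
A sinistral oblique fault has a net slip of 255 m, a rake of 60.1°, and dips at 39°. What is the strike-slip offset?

strike-slip = net slip × cos(rake) = 255 m × cos(60.1°) = 127 m

127 m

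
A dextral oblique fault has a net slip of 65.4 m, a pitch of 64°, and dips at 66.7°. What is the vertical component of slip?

54 m

dip-slip = net slip × sin(rake) = 65.4 m × sin(64°) = 58.78 m
throw = dip-slip × sin(dip) = 58.78 × sin(66.7°) = 54 m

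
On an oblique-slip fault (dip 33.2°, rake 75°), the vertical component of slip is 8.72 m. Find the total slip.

16.5 m

dip-slip = throw / sin(dip) = 8.72 / sin(33.2°) = 15.93 m
net slip = dip-slip / sin(rake) = 15.93 / sin(75°) = 16.5 m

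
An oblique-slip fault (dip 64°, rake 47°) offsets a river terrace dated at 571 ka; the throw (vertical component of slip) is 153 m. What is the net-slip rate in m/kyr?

dip-slip = throw / sin(dip) = 153 / sin(64°) = 170.2 m
net slip = dip-slip / sin(rake) = 170.2 / sin(47°) = 232.8 m
rate = 232.8 m / 571 ka = 0.000408 m/yr = 0.408 m/kyr

0.408 m/kyr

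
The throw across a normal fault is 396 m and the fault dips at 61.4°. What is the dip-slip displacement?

451 m

dip-slip = throw / sin(dip) = 396 / sin(61.4°) = 451 m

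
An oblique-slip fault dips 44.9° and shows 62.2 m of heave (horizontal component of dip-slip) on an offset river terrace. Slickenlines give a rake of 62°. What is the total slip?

99.5 m

dip-slip = heave / cos(dip) = 62.2 / cos(44.9°) = 87.81 m
net slip = dip-slip / sin(rake) = 87.81 / sin(62°) = 99.5 m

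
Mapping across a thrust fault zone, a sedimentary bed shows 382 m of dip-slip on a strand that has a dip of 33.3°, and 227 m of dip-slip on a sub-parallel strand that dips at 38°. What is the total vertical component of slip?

throw_A = 382 × sin(33.3°) = 209.7 m
throw_B = 227 × sin(38°) = 139.8 m
total = 209.7 + 139.8 = 349 m

349 m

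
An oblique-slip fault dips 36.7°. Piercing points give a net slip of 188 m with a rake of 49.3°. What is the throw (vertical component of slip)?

85.2 m

dip-slip = net slip × sin(rake) = 188 m × sin(49.3°) = 142.5 m
throw = dip-slip × sin(dip) = 142.5 × sin(36.7°) = 85.2 m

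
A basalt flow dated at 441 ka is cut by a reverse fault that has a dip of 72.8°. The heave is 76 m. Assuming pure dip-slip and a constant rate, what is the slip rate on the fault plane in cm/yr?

0.0583 cm/yr

dip-slip = heave / cos(dip) = 76 m / cos(72.8°) = 257 m
rate = 257 m / 441 ka = 0.000583 m/yr = 0.0583 cm/yr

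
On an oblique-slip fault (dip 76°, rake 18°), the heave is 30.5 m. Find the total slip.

408 m

dip-slip = heave / cos(dip) = 30.5 / cos(76°) = 126.1 m
net slip = dip-slip / sin(rake) = 126.1 / sin(18°) = 408 m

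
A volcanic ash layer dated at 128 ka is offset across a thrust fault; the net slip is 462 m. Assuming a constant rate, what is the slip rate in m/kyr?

3.61 m/kyr

rate = 462 m / 128 ka = 0.00361 m/yr = 3.61 m/kyr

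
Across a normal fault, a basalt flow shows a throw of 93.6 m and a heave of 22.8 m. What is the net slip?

net slip = √(throw² + heave²) = √(93.6² + 22.8²) = 96.3 m

96.3 m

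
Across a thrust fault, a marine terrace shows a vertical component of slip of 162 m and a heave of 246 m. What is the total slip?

net slip = √(throw² + heave²) = √(162² + 246²) = 295 m

295 m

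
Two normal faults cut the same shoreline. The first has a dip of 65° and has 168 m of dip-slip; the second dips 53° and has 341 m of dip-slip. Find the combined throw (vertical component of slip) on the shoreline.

throw_A = 168 × sin(65°) = 152.3 m
throw_B = 341 × sin(53°) = 272.3 m
total = 152.3 + 272.3 = 425 m

425 m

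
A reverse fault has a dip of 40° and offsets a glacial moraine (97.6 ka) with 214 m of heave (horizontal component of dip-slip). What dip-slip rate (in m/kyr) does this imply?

dip-slip = heave / cos(dip) = 214 m / cos(40°) = 279.4 m
rate = 279.4 m / 97.6 ka = 0.00286 m/yr = 2.86 m/kyr

2.86 m/kyr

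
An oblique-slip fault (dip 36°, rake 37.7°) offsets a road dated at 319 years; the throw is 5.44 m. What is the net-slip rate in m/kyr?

47.4 m/kyr

dip-slip = throw / sin(dip) = 5.44 / sin(36°) = 9.255 m
net slip = dip-slip / sin(rake) = 9.255 / sin(37.7°) = 15.13 m
rate = 15.13 m / 319 years = 0.0474 m/yr = 47.4 m/kyr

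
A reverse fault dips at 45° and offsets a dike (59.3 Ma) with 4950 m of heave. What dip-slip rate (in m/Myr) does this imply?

118 m/Myr

dip-slip = heave / cos(dip) = 4950 m / cos(45°) = 7000 m
rate = 7000 m / 59.3 Ma = 0.000118 m/yr = 118 m/Myr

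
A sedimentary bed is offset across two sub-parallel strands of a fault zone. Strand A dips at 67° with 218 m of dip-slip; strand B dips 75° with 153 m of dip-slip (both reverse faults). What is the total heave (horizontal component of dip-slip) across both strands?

125 m

heave_A = 218 × cos(67°) = 85.18 m
heave_B = 153 × cos(75°) = 39.60 m
total = 85.18 + 39.60 = 125 m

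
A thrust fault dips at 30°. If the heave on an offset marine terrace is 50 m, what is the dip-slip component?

dip-slip = heave / cos(dip) = 50 / cos(30°) = 57.7 m

57.7 m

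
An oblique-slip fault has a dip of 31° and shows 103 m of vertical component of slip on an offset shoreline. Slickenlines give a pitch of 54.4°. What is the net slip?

246 m

dip-slip = throw / sin(dip) = 103 / sin(31°) = 200 m
net slip = dip-slip / sin(rake) = 200 / sin(54.4°) = 246 m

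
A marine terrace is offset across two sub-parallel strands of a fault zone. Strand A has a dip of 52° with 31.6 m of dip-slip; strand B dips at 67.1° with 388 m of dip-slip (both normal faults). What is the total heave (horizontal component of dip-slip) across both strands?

heave_A = 31.6 × cos(52°) = 19.45 m
heave_B = 388 × cos(67.1°) = 151 m
total = 19.45 + 151 = 170 m

170 m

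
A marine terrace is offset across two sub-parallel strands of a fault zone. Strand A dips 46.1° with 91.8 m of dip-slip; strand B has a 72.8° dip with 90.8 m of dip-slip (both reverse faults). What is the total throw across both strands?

153 m

throw_A = 91.8 × sin(46.1°) = 66.15 m
throw_B = 90.8 × sin(72.8°) = 86.74 m
total = 66.15 + 86.74 = 153 m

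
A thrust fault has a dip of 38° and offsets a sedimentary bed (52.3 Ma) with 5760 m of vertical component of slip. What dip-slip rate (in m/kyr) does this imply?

0.179 m/kyr

dip-slip = throw / sin(dip) = 5760 m / sin(38°) = 9356 m
rate = 9356 m / 52.3 Ma = 0.000179 m/yr = 0.179 m/kyr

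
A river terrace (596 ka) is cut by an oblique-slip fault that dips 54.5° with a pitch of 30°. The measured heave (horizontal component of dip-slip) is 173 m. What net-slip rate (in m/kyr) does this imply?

dip-slip = heave / cos(dip) = 173 / cos(54.5°) = 297.9 m
net slip = dip-slip / sin(rake) = 297.9 / sin(30°) = 595.8 m
rate = 595.8 m / 596 ka = 0.00100 m/yr = 1 m/kyr

1 m/kyr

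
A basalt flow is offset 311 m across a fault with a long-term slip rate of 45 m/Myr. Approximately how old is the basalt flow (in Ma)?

age = offset / rate = 311 m / (45 m/Myr) = 6.91e+06 yr = 6.91 Ma

6.91 Ma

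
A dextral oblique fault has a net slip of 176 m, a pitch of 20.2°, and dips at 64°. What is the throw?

54.6 m

dip-slip = net slip × sin(rake) = 176 m × sin(20.2°) = 60.77 m
throw = dip-slip × sin(dip) = 60.77 × sin(64°) = 54.6 m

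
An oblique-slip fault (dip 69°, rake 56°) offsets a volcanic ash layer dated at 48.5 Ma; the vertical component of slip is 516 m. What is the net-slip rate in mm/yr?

dip-slip = throw / sin(dip) = 516 / sin(69°) = 552.7 m
net slip = dip-slip / sin(rake) = 552.7 / sin(56°) = 666.7 m
rate = 666.7 m / 48.5 Ma = 0.0000137 m/yr = 0.0137 mm/yr

0.0137 mm/yr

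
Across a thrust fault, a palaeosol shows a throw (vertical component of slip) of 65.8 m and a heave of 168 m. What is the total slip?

net slip = √(throw² + heave²) = √(65.8² + 168²) = 180 m

180 m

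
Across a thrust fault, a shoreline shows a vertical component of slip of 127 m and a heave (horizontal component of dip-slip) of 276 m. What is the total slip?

304 m

net slip = √(throw² + heave²) = √(127² + 276²) = 304 m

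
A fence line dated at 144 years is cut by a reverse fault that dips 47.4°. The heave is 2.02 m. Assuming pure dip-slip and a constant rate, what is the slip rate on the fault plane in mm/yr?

dip-slip = heave / cos(dip) = 2.02 m / cos(47.4°) = 2.984 m
rate = 2.984 m / 144 years = 0.0207 m/yr = 20.7 mm/yr

20.7 mm/yr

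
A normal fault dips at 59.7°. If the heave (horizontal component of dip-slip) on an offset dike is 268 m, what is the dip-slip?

dip-slip = heave / cos(dip) = 268 / cos(59.7°) = 531 m

531 m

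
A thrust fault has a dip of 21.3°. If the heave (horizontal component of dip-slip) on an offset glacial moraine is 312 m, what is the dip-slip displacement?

335 m

dip-slip = heave / cos(dip) = 312 / cos(21.3°) = 335 m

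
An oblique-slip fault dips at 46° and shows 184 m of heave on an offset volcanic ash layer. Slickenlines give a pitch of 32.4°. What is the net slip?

dip-slip = heave / cos(dip) = 184 / cos(46°) = 264.9 m
net slip = dip-slip / sin(rake) = 264.9 / sin(32.4°) = 494 m

494 m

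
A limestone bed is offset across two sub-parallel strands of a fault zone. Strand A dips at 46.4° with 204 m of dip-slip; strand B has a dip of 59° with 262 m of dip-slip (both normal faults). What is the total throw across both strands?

throw_A = 204 × sin(46.4°) = 147.7 m
throw_B = 262 × sin(59°) = 224.6 m
total = 147.7 + 224.6 = 372 m

372 m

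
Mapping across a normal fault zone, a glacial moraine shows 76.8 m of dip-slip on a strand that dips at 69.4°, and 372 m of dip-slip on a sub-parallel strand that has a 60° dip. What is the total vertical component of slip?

394 m

throw_A = 76.8 × sin(69.4°) = 71.89 m
throw_B = 372 × sin(60°) = 322.2 m
total = 71.89 + 322.2 = 394 m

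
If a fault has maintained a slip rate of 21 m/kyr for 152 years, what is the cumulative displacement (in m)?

slip = rate × time = 21 m/kyr × 152 years = 3.19 m

3.19 m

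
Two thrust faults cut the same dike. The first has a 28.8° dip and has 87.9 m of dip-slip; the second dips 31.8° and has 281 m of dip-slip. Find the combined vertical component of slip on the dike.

throw_A = 87.9 × sin(28.8°) = 42.35 m
throw_B = 281 × sin(31.8°) = 148.1 m
total = 42.35 + 148.1 = 190 m

190 m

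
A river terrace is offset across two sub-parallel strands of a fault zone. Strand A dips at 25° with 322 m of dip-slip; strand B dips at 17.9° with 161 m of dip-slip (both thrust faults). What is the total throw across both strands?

throw_A = 322 × sin(25°) = 136.1 m
throw_B = 161 × sin(17.9°) = 49.48 m
total = 136.1 + 49.48 = 186 m

186 m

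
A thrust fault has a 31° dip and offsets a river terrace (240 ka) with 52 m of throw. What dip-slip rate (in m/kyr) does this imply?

0.421 m/kyr

dip-slip = throw / sin(dip) = 52 m / sin(31°) = 101 m
rate = 101 m / 240 ka = 0.000421 m/yr = 0.421 m/kyr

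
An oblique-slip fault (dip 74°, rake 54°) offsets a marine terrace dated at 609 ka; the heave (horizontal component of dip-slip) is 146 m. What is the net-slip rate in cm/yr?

0.108 cm/yr

dip-slip = heave / cos(dip) = 146 / cos(74°) = 529.7 m
net slip = dip-slip / sin(rake) = 529.7 / sin(54°) = 654.7 m
rate = 654.7 m / 609 ka = 0.00108 m/yr = 0.108 cm/yr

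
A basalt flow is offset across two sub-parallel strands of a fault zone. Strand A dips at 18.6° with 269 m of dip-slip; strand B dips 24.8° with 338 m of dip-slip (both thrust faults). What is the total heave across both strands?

562 m

heave_A = 269 × cos(18.6°) = 254.9 m
heave_B = 338 × cos(24.8°) = 306.8 m
total = 254.9 + 306.8 = 562 m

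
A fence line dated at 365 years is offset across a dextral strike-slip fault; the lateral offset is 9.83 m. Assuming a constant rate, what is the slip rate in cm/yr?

rate = 9.83 m / 365 years = 0.0269 m/yr = 2.69 cm/yr

2.69 cm/yr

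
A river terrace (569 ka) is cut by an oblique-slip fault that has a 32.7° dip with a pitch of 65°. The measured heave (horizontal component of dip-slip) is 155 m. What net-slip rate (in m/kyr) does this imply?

dip-slip = heave / cos(dip) = 155 / cos(32.7°) = 184.2 m
net slip = dip-slip / sin(rake) = 184.2 / sin(65°) = 203.2 m
rate = 203.2 m / 569 ka = 0.000357 m/yr = 0.357 m/kyr

0.357 m/kyr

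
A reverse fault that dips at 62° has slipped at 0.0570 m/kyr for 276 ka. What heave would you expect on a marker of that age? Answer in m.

dip-slip = rate × time = 0.0570 m/kyr × 276 ka = 15.73 m
heave = dip-slip × cos(dip) = 15.73 × cos(62°) = 7.39 m

7.39 m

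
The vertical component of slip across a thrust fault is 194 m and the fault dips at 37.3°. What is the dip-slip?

dip-slip = throw / sin(dip) = 194 / sin(37.3°) = 320 m

320 m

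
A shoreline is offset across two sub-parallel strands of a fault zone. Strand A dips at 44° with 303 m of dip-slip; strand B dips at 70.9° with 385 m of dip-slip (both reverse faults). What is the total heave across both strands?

heave_A = 303 × cos(44°) = 218 m
heave_B = 385 × cos(70.9°) = 126 m
total = 218 + 126 = 344 m

344 m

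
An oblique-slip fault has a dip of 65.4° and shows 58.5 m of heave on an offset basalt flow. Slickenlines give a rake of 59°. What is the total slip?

dip-slip = heave / cos(dip) = 58.5 / cos(65.4°) = 140.5 m
net slip = dip-slip / sin(rake) = 140.5 / sin(59°) = 164 m

164 m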